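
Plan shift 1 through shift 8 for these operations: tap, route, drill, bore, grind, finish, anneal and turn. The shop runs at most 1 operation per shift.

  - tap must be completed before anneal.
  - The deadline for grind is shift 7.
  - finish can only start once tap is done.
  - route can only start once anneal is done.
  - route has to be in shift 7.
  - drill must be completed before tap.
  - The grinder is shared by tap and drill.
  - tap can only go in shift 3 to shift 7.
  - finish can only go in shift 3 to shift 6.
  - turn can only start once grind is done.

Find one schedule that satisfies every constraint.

tap=shift 3, turn=shift 6, finish=shift 4, bore=shift 8, route=shift 7, drill=shift 2, anneal=shift 5, grind=shift 1

Checking: anneal(shift 5) before route(shift 7); grind(shift 1) before turn(shift 6); drill(shift 2) before tap(shift 3); tap(shift 3) before finish(shift 4); tap(shift 3) before anneal(shift 5); tap(shift 3) != drill(shift 2); finish=shift 4 in [shift 3,shift 6]; grind=shift 1 in [shift 1,shift 7]; tap=shift 3 in [shift 3,shift 7]; route=shift 7 in [shift 7,shift 7]; max 1 per shift (cap 1).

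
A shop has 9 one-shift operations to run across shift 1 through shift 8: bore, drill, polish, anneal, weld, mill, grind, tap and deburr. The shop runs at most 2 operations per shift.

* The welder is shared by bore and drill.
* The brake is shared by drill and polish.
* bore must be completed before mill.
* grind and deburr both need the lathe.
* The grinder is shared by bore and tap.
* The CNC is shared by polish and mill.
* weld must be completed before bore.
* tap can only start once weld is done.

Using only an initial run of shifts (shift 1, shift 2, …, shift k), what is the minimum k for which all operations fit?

The precedence chain requires at least 3 distinct shifts.
With at most 2 per shift and 9 operations, at least 5 shifts are needed.
5 works (last occupied shift: shift 5): for example mill=shift 3; anneal=shift 4; drill=shift 1; bore=shift 2; deburr=shift 5; weld=shift 1; grind=shift 4; polish=shift 2; tap=shift 3.

5 shifts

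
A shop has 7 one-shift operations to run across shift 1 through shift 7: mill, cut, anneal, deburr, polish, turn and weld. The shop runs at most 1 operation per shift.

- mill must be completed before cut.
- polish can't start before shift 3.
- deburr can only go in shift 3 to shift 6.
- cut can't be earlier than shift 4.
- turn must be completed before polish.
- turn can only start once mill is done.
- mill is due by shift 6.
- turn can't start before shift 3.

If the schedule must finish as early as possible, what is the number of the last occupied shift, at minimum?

The precedence chain requires at least 3 distinct shifts.
With at most 1 per shift and 7 operations, at least 7 shifts are needed.
cut can't be placed before shift 4, so the schedule must run through at least shift 4.
7 works (last occupied shift: shift 7): for example mill -> shift 1, deburr -> shift 3, anneal -> shift 2, weld -> shift 7, turn -> shift 5, cut -> shift 4, polish -> shift 6.

shift 7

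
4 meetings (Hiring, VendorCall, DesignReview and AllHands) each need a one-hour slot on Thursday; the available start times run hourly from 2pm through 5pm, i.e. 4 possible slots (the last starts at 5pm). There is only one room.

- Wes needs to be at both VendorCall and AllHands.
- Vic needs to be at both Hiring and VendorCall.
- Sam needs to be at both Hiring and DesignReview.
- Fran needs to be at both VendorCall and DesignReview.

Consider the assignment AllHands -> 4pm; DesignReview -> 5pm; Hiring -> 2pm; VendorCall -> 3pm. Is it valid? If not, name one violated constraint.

Vic needs to be at both Hiring and VendorCall — holds.
Fran needs to be at both VendorCall and DesignReview — holds.
Sam needs to be at both Hiring and DesignReview — holds.
There is only one room — holds.
Wes needs to be at both VendorCall and AllHands — holds.

Yes, all constraints hold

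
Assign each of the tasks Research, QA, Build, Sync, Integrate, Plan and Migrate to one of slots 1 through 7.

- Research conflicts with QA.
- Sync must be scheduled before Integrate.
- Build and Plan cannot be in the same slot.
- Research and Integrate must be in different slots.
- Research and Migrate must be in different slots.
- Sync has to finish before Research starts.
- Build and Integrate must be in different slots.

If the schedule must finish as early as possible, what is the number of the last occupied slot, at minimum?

The precedence chain requires at least 2 distinct slots.
Could 2 slots be enough, i.e. nothing placed later than 2? No: Integrate must come after Sync (at 1 or later) → {2}; Sync must come before Integrate (at 2 or earlier) → {1}; Research must come after Sync (at 1 or later) → {2}; Integrate can't share with Research (2) → nothing is left.
So 2 slots is not enough.
3 works (last occupied slot: 3): for example QA -> 1; Research -> 2; Plan -> 2; Migrate -> 1; Build -> 1; Sync -> 1; Integrate -> 3.

3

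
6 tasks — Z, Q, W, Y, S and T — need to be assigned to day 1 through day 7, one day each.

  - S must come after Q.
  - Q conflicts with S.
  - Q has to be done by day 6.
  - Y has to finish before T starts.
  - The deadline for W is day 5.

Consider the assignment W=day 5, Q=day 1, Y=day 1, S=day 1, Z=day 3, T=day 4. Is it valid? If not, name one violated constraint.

Invalid. Q conflicts with S.

The deadline for W is day 5 — holds.
S must come after Q — violated.
Y has to finish before T starts — holds.
Q conflicts with S — violated.
Q has to be done by day 6 — holds.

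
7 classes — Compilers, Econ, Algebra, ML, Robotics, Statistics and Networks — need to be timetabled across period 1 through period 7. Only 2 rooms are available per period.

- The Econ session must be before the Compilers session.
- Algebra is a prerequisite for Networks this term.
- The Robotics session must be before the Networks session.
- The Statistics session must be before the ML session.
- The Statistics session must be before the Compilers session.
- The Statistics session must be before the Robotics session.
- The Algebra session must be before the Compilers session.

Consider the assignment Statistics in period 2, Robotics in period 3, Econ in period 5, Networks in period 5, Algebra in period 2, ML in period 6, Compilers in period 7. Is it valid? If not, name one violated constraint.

The Statistics session must be before the ML session — holds.
Algebra is a prerequisite for Networks this term — holds.
The Econ session must be before the Compilers session — holds.
The Statistics session must be before the Robotics session — holds.
Only 2 rooms are available per period — holds.
The Statistics session must be before the Compilers session — holds.
The Algebra session must be before the Compilers session — holds.
The Robotics session must be before the Networks session — holds.

Yes, all constraints hold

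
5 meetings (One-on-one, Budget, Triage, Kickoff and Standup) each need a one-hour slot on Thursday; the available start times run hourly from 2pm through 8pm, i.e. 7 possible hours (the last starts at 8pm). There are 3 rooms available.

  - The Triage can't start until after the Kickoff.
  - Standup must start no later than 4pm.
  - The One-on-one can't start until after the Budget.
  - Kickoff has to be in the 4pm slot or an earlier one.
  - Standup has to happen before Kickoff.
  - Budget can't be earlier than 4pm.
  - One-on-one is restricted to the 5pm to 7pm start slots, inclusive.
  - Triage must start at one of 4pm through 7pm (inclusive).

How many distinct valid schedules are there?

Splitting on One-on-one: it can be 5pm (10), 6pm (20), 7pm (30). Listing each branch's schedules as (Budget, Triage, Kickoff, Standup):
One-on-one=5pm: (4pm,4pm,3pm,2pm) (4pm,5pm,3pm,2pm) (4pm,5pm,4pm,2pm) (4pm,5pm,4pm,3pm) (4pm,6pm,3pm,2pm) (4pm,6pm,4pm,2pm) (4pm,6pm,4pm,3pm) (4pm,7pm,3pm,2pm) (4pm,7pm,4pm,2pm) (4pm,7pm,4pm,3pm) — 10.
One-on-one=6pm: (4pm,4pm,3pm,2pm) (4pm,5pm,3pm,2pm) (4pm,5pm,4pm,2pm) (4pm,5pm,4pm,3pm) (4pm,6pm,3pm,2pm) (4pm,6pm,4pm,2pm) (4pm,6pm,4pm,3pm) (4pm,7pm,3pm,2pm) (4pm,7pm,4pm,2pm) (4pm,7pm,4pm,3pm) (5pm,4pm,3pm,2pm) (5pm,5pm,3pm,2pm) (5pm,5pm,4pm,2pm) (5pm,5pm,4pm,3pm) (5pm,6pm,3pm,2pm) (5pm,6pm,4pm,2pm) (5pm,6pm,4pm,3pm) (5pm,7pm,3pm,2pm) (5pm,7pm,4pm,2pm) (5pm,7pm,4pm,3pm) — 20.
One-on-one=7pm: (4pm,4pm,3pm,2pm) (4pm,5pm,3pm,2pm) (4pm,5pm,4pm,2pm) (4pm,5pm,4pm,3pm) (4pm,6pm,3pm,2pm) (4pm,6pm,4pm,2pm) (4pm,6pm,4pm,3pm) (4pm,7pm,3pm,2pm) (4pm,7pm,4pm,2pm) (4pm,7pm,4pm,3pm) (5pm,4pm,3pm,2pm) (5pm,5pm,3pm,2pm) (5pm,5pm,4pm,2pm) (5pm,5pm,4pm,3pm) (5pm,6pm,3pm,2pm) (5pm,6pm,4pm,2pm) (5pm,6pm,4pm,3pm) (5pm,7pm,3pm,2pm) (5pm,7pm,4pm,2pm) (5pm,7pm,4pm,3pm) (6pm,4pm,3pm,2pm) (6pm,5pm,3pm,2pm) (6pm,5pm,4pm,2pm) (6pm,5pm,4pm,3pm) (6pm,6pm,3pm,2pm) (6pm,6pm,4pm,2pm) (6pm,6pm,4pm,3pm) (6pm,7pm,3pm,2pm) (6pm,7pm,4pm,2pm) (6pm,7pm,4pm,3pm) — 30.
Summing: 10 + 20 + 30 = 60.

60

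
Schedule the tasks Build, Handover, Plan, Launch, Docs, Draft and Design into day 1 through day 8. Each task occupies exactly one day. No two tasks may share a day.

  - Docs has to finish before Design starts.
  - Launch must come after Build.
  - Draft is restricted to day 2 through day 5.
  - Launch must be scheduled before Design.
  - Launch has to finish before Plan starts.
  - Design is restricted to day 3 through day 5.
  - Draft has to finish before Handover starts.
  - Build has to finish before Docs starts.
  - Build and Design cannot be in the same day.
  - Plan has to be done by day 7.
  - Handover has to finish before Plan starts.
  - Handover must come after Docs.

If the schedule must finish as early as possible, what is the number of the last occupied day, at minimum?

day 7

The precedence chain requires at least 4 distinct days.
With at most 1 per day and 7 tasks, at least 7 days are needed.
7 works (last occupied day: day 7): for example Launch in day 2; Handover in day 6; Design in day 4; Docs in day 3; Draft in day 5; Build in day 1; Plan in day 7.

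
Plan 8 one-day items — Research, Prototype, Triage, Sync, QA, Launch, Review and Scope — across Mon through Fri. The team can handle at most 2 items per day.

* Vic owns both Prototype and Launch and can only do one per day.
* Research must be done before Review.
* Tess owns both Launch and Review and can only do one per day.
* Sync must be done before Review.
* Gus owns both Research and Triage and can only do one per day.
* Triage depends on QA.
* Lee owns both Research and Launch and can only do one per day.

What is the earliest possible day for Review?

Precedence pushes Review to at least Tue.
Review at Tue is achievable: Review -> Tue; Sync -> Mon; Scope -> Thu; Launch -> Thu; Triage -> Wed; Research -> Mon; Prototype -> Wed; QA -> Tue.

Tue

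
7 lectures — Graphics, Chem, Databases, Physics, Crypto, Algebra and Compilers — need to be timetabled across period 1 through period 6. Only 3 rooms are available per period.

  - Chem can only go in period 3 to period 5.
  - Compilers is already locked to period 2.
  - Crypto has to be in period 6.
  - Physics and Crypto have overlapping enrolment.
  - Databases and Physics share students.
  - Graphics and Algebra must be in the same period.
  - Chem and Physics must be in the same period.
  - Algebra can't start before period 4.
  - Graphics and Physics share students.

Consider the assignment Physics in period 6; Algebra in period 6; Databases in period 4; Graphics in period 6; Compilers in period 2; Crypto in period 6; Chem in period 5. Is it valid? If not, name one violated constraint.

No — it violates: Only 3 rooms are available per period

Only 3 rooms are available per period — violated.
Algebra can't start before period 4 — holds.
Chem and Physics must be in the same period — violated.
Crypto has to be in period 6 — holds.
Graphics and Algebra must be in the same period — holds.
Compilers is already locked to period 2 — holds.
Physics and Crypto have overlapping enrolment — violated.
Databases and Physics share students — holds.
Chem can only go in period 3 to period 5 — holds.
Graphics and Physics share students — violated.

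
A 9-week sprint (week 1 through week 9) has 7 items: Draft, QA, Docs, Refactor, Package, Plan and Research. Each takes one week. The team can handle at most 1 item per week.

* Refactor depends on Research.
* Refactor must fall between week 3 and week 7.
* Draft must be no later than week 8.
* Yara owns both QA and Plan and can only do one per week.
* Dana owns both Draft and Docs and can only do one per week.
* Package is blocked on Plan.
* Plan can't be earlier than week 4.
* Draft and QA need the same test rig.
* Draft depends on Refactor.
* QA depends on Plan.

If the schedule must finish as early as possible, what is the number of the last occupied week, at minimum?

7

The precedence chain requires at least 3 distinct weeks.
With at most 1 per week and 7 tasks, at least 7 weeks are needed.
Propagating the time windows through the other constraints, QA can't land before week 5, so the schedule must run through at least week 5.
7 works (last occupied week: week 7): for example QA -> week 6, Refactor -> week 3, Research -> week 1, Plan -> week 4, Draft -> week 5, Package -> week 7, Docs -> week 2.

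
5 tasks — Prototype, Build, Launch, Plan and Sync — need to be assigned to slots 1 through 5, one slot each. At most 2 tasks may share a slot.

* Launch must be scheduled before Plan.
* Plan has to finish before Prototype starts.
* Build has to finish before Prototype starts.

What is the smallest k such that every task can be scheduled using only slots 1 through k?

The precedence chain requires at least 3 distinct slots.
With at most 2 per slot and 5 tasks, at least 3 slots are needed.
3 works (last occupied slot: 3): for example Plan -> 2, Build -> 1, Prototype -> 3, Sync -> 2, Launch -> 1.

3 slots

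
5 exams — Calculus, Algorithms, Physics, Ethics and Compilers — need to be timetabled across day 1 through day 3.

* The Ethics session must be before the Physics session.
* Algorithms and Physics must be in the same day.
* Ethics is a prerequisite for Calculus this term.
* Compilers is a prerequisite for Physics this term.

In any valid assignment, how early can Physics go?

Precedence pushes Physics to at least day 2.
Physics at day 2 is achievable: Calculus -> day 2; Ethics -> day 1; Algorithms -> day 2; Compilers -> day 1; Physics -> day 2.

day 2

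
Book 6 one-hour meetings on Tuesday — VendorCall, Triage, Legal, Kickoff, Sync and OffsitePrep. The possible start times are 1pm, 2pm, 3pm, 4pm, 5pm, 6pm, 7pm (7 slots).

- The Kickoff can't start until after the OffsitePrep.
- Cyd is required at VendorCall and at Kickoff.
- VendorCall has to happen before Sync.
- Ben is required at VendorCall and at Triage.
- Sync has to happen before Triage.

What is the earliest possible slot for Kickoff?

2pm

Precedence pushes Kickoff to at least 2pm.
Kickoff at 2pm is achievable: Legal in 1pm, Sync in 2pm, Kickoff in 2pm, Triage in 3pm, VendorCall in 1pm, OffsitePrep in 1pm.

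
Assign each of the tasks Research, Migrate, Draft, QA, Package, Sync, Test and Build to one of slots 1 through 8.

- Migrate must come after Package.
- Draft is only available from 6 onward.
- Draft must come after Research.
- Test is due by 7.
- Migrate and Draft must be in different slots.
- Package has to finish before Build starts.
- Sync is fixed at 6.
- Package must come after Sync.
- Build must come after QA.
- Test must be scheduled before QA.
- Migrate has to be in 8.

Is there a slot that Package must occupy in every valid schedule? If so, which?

Sync is fixed at 6 and must come before Package, so Package is at least 7.
Migrate is fixed at 8 and must come after Package, so Package is at most 7.
So Package must be 7.

7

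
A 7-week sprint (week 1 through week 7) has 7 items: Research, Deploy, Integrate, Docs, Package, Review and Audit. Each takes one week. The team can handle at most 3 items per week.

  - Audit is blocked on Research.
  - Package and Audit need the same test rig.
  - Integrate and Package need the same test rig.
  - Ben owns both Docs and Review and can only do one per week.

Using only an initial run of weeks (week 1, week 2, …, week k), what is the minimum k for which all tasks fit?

3 weeks

The precedence chain requires at least 2 distinct weeks.
With at most 3 per week and 7 tasks, at least 3 weeks are needed.
3 works (last occupied week: week 3): for example Review in week 3, Integrate in week 1, Docs in week 2, Deploy in week 1, Audit in week 2, Research in week 1, Package in week 3.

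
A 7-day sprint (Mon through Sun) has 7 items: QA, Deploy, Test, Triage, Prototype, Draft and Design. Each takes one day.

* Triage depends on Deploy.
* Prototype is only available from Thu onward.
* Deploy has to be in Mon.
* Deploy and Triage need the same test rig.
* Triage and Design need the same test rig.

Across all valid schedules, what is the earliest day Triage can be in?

Tue

Precedence pushes Triage to at least Tue.
Triage at Tue is achievable: Test -> Mon, QA -> Mon, Design -> Mon, Deploy -> Mon, Draft -> Mon, Prototype -> Thu, Triage -> Tue.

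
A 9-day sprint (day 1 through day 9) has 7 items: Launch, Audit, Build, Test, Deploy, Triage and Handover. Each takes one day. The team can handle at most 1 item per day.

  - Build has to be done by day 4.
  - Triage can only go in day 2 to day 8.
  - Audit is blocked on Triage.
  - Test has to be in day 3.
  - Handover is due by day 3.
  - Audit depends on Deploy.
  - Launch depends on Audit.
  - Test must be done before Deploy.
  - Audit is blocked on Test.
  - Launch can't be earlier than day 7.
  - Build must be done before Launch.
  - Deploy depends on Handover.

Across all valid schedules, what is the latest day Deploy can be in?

Precedence pushes Deploy to at least day 4; downstream work caps Deploy at day 7.
Deploy at day 7 is achievable: Deploy=day 7; Test=day 3; Audit=day 8; Launch=day 9; Triage=day 4; Build=day 2; Handover=day 1.

day 7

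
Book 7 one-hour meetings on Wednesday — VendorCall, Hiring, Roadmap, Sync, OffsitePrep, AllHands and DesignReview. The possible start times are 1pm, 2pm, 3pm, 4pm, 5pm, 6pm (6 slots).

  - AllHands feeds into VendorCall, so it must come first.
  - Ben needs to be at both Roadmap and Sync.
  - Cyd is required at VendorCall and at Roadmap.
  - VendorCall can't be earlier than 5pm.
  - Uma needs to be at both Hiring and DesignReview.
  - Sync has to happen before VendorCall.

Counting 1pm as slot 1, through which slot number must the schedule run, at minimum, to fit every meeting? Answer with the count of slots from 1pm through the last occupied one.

5 slots

The precedence chain requires at least 2 distinct slots.
VendorCall can't be placed before 5pm — that is slot 5 counting from 1pm — so the schedule must run through at least 5 slots.
5 works (last occupied slot: 5pm): for example DesignReview=2pm, Roadmap=2pm, OffsitePrep=1pm, Hiring=1pm, AllHands=1pm, VendorCall=5pm, Sync=1pm.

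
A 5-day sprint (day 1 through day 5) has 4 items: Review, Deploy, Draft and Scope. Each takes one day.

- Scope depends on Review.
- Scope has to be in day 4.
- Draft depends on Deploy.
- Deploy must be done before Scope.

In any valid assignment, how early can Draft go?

Precedence pushes Draft to at least day 2.
Draft at day 2 is achievable: Deploy in day 1; Scope in day 4; Review in day 1; Draft in day 2.

day 2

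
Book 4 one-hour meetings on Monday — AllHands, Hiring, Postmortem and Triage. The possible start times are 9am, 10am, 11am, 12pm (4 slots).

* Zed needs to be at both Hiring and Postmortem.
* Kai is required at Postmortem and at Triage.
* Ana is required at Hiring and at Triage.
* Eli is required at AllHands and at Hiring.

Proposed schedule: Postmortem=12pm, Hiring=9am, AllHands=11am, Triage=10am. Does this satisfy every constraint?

Yes

Eli is required at AllHands and at Hiring — holds.
Ana is required at Hiring and at Triage — holds.
Kai is required at Postmortem and at Triage — holds.
Zed needs to be at both Hiring and Postmortem — holds.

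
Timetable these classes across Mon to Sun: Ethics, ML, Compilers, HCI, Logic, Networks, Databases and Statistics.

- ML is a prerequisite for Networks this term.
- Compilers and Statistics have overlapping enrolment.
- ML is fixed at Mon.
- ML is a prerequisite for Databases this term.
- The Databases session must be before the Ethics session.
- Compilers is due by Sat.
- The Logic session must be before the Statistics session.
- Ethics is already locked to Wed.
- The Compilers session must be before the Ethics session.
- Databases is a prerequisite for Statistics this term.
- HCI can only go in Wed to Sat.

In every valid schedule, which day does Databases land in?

Tue

ML is fixed at Mon and must come before Databases, so Databases is at least Tue.
Ethics is fixed at Wed and must come after Databases, so Databases is at most Tue.
So Databases must be Tue.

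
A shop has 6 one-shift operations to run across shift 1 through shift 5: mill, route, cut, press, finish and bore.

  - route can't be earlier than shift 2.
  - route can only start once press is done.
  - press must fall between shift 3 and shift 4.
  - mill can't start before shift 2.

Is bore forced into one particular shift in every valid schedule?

No

bore can be shift 1 (e.g. press=shift 3; cut=shift 1; route=shift 4; finish=shift 1; bore=shift 1; mill=shift 2) or shift 2 (e.g. route -> shift 4, finish -> shift 1, bore -> shift 2, press -> shift 3, mill -> shift 2, cut -> shift 1).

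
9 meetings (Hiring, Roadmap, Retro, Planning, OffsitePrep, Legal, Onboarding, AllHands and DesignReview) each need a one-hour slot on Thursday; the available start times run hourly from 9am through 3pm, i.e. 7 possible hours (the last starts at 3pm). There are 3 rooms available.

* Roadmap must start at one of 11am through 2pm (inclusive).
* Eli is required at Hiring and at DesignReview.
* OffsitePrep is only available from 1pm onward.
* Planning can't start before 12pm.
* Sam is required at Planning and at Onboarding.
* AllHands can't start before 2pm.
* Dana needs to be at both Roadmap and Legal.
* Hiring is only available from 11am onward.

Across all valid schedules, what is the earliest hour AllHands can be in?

2pm

AllHands is available from 2pm.
AllHands at 2pm is achievable: OffsitePrep -> 1pm; Roadmap -> 11am; DesignReview -> 10am; Onboarding -> 9am; AllHands -> 2pm; Hiring -> 11am; Planning -> 12pm; Retro -> 9am; Legal -> 9am.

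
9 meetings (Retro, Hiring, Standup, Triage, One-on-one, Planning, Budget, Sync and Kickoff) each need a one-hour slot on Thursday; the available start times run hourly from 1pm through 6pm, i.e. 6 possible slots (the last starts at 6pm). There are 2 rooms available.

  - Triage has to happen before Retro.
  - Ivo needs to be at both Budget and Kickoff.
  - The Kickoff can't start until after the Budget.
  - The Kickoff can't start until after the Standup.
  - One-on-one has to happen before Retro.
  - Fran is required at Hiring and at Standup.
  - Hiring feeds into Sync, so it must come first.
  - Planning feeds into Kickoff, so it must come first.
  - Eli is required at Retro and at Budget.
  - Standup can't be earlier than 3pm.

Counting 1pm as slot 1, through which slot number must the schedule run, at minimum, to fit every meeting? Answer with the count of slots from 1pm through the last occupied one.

5

The precedence chain requires at least 2 distinct slots.
With at most 2 per slot and 9 meetings, at least 5 slots are needed.
Propagating the time windows through the other constraints, Kickoff can't land before 4pm — that is slot 4 counting from 1pm — so the schedule must run through at least 4 slots.
5 works (last occupied slot: 5pm): for example Retro in 2pm; Standup in 3pm; Kickoff in 4pm; Sync in 5pm; Planning in 2pm; Hiring in 4pm; Budget in 3pm; Triage in 1pm; One-on-one in 1pm.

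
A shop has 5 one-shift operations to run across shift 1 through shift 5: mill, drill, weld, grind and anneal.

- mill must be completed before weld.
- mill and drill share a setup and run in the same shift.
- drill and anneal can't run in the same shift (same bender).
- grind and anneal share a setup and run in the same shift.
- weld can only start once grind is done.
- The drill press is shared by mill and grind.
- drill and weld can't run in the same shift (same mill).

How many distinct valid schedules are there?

20

Splitting on mill: it can be shift 1 (6), shift 2 (6), shift 3 (5), shift 4 (3). Listing each branch's schedules as (drill, weld, grind, anneal) by shift number:
mill=shift 1: (1,3,2,2) (1,4,2,2) (1,4,3,3) (1,5,2,2) (1,5,3,3) (1,5,4,4) — 6.
mill=shift 2: (2,3,1,1) (2,4,1,1) (2,4,3,3) (2,5,1,1) (2,5,3,3) (2,5,4,4) — 6.
mill=shift 3: (3,4,1,1) (3,4,2,2) (3,5,1,1) (3,5,2,2) (3,5,4,4) — 5.
mill=shift 4: (4,5,1,1) (4,5,2,2) (4,5,3,3) — 3.
Summing: 6 + 6 + 5 + 3 = 20.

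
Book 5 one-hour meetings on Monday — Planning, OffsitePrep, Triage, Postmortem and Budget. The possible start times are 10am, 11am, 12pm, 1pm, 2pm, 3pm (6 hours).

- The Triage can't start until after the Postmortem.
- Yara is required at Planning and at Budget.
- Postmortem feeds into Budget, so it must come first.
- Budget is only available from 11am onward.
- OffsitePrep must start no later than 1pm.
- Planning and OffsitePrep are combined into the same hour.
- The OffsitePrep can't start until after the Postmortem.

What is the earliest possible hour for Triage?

Precedence pushes Triage to at least 11am.
Triage at 11am is achievable: Budget in 12pm; Planning in 11am; OffsitePrep in 11am; Postmortem in 10am; Triage in 11am.

11am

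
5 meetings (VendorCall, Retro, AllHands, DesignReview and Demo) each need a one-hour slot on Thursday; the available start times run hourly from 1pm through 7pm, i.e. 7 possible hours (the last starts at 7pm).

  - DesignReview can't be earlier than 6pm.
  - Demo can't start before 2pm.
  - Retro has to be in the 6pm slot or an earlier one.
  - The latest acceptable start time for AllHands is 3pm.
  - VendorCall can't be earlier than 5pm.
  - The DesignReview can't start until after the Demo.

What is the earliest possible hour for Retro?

1pm

Retro's own window allows nothing later than 6pm.
Retro at 1pm is achievable: DesignReview=6pm; AllHands=1pm; Demo=2pm; Retro=1pm; VendorCall=5pm.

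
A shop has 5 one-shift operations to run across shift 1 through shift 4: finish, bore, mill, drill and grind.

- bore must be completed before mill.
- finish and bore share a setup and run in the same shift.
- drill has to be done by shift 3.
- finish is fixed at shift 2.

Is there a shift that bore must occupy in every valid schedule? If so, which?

shift 2

Bore must be in the same shift as finish, which can't be before shift 2, so bore is at least shift 2; bore must be in the same shift as finish, which can't be after shift 2, so bore is at most shift 2.
So bore is pinned to shift 2.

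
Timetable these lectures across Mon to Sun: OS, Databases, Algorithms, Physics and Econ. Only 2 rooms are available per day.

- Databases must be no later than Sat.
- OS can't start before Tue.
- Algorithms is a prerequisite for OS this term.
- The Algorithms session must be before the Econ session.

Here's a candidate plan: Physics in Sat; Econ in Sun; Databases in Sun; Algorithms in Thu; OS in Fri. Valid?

No. Databases must be no later than Sat is not satisfied.

Databases must be no later than Sat — violated.
The Algorithms session must be before the Econ session — holds.
OS can't start before Tue — holds.
Algorithms is a prerequisite for OS this term — holds.
Only 2 rooms are available per day — holds.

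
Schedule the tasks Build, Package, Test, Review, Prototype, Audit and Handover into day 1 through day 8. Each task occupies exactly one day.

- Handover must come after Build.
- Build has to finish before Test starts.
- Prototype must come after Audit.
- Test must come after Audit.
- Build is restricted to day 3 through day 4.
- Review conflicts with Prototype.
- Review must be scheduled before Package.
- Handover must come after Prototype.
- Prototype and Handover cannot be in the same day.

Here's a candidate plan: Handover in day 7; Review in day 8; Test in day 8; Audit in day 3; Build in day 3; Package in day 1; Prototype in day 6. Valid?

Build is restricted to day 3 through day 4 — holds.
Handover must come after Build — holds.
Test must come after Audit — holds.
Build has to finish before Test starts — holds.
Prototype and Handover cannot be in the same day — holds.
Prototype must come after Audit — holds.
Review conflicts with Prototype — holds.
Handover must come after Prototype — holds.
Review must be scheduled before Package — violated.

No. Review must be scheduled before Package is not satisfied.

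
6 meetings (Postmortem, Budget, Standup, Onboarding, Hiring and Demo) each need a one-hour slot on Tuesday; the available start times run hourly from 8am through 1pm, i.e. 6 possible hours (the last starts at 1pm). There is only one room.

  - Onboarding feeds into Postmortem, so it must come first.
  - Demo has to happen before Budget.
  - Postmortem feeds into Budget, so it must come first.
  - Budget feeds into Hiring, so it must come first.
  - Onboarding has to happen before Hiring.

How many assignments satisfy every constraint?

18

Splitting on Postmortem: it can be 9am (4), 10am (8), 11am (6). Listing each branch's schedules as (Budget, Standup, Onboarding, Hiring, Demo):
Postmortem=9am: (11am,12pm,8am,1pm,10am) (11am,1pm,8am,12pm,10am) (12pm,10am,8am,1pm,11am) (12pm,11am,8am,1pm,10am) — 4.
Postmortem=10am: (11am,12pm,8am,1pm,9am) (11am,12pm,9am,1pm,8am) (11am,1pm,8am,12pm,9am) (11am,1pm,9am,12pm,8am) (12pm,8am,9am,1pm,11am) (12pm,9am,8am,1pm,11am) (12pm,11am,8am,1pm,9am) (12pm,11am,9am,1pm,8am) — 8.
Postmortem=11am: (12pm,8am,9am,1pm,10am) (12pm,8am,10am,1pm,9am) (12pm,9am,8am,1pm,10am) (12pm,9am,10am,1pm,8am) (12pm,10am,8am,1pm,9am) (12pm,10am,9am,1pm,8am) — 6.
Summing: 4 + 8 + 6 = 18.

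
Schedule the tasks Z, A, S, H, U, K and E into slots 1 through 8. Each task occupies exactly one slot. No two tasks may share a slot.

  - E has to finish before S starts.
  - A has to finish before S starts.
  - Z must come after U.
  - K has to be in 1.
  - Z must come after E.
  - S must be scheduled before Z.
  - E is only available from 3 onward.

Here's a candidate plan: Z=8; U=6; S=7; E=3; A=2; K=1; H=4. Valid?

E is only available from 3 onward — holds.
Z must come after E — holds.
K has to be in 1 — holds.
S must be scheduled before Z — holds.
No two tasks may share a slot — holds.
Z must come after U — holds.
A has to finish before S starts — holds.
E has to finish before S starts — holds.

Yes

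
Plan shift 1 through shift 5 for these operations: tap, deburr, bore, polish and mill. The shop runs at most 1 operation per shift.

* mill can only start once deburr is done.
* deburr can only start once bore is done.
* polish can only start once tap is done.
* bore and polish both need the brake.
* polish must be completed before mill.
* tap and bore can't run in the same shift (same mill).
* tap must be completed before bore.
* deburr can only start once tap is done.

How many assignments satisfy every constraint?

Enumerating: deburr in shift 3; tap in shift 1; polish in shift 4; bore in shift 2; mill in shift 5 | tap in shift 1, bore in shift 2, mill in shift 5, deburr in shift 4, polish in shift 3 | bore -> shift 3, deburr -> shift 4, tap -> shift 1, mill -> shift 5, polish -> shift 2.

3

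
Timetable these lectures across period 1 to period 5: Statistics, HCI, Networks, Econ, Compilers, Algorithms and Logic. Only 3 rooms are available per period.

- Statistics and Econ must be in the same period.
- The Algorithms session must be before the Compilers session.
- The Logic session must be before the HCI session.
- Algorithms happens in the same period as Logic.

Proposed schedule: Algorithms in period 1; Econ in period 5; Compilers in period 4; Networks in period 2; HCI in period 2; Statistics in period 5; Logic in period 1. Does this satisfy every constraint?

Valid

The Logic session must be before the HCI session — holds.
Statistics and Econ must be in the same period — holds.
The Algorithms session must be before the Compilers session — holds.
Only 3 rooms are available per period — holds.
Algorithms happens in the same period as Logic — holds.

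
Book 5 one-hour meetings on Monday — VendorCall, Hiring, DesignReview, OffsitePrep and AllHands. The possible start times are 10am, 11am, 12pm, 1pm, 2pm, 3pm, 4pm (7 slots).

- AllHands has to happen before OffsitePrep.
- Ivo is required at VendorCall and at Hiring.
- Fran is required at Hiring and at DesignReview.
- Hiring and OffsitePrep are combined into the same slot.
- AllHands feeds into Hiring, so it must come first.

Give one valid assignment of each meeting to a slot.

DesignReview in 10am, AllHands in 10am, OffsitePrep in 11am, Hiring in 11am, VendorCall in 10am

Checking: AllHands(10am) before Hiring(11am); AllHands(10am) before OffsitePrep(11am); VendorCall(10am) != Hiring(11am); Hiring(11am) != DesignReview(10am); Hiring = OffsitePrep = 11am.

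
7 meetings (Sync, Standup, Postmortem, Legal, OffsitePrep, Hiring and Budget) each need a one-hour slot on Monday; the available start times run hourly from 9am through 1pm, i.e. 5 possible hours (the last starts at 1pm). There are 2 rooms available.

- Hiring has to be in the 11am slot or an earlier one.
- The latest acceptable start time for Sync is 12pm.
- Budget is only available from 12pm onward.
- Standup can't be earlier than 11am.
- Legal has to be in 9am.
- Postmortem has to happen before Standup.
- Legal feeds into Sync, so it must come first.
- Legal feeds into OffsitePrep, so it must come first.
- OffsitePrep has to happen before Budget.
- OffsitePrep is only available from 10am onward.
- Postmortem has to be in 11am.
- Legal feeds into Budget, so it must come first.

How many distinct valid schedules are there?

52

Splitting on Sync: it can be 10am (22), 11am (12), 12pm (18). Listing each branch's schedules as (Standup, Postmortem, Legal, OffsitePrep, Hiring, Budget):
Sync=10am: (12pm,11am,9am,10am,9am,12pm) (12pm,11am,9am,10am,9am,1pm) (12pm,11am,9am,10am,11am,12pm) (12pm,11am,9am,10am,11am,1pm) (12pm,11am,9am,11am,9am,12pm) (12pm,11am,9am,11am,9am,1pm) (12pm,11am,9am,11am,10am,12pm) (12pm,11am,9am,11am,10am,1pm) (12pm,11am,9am,12pm,9am,1pm) (12pm,11am,9am,12pm,10am,1pm) (12pm,11am,9am,12pm,11am,1pm) (1pm,11am,9am,10am,9am,12pm) (1pm,11am,9am,10am,9am,1pm) (1pm,11am,9am,10am,11am,12pm) (1pm,11am,9am,10am,11am,1pm) (1pm,11am,9am,11am,9am,12pm) (1pm,11am,9am,11am,9am,1pm) (1pm,11am,9am,11am,10am,12pm) (1pm,11am,9am,11am,10am,1pm) (1pm,11am,9am,12pm,9am,1pm) (1pm,11am,9am,12pm,10am,1pm) (1pm,11am,9am,12pm,11am,1pm) — 22.
Sync=11am: (12pm,11am,9am,10am,9am,12pm) (12pm,11am,9am,10am,9am,1pm) (12pm,11am,9am,10am,10am,12pm) (12pm,11am,9am,10am,10am,1pm) (12pm,11am,9am,12pm,9am,1pm) (12pm,11am,9am,12pm,10am,1pm) (1pm,11am,9am,10am,9am,12pm) (1pm,11am,9am,10am,9am,1pm) (1pm,11am,9am,10am,10am,12pm) (1pm,11am,9am,10am,10am,1pm) (1pm,11am,9am,12pm,9am,1pm) (1pm,11am,9am,12pm,10am,1pm) — 12.
Sync=12pm: (12pm,11am,9am,10am,9am,1pm) (12pm,11am,9am,10am,10am,1pm) (12pm,11am,9am,10am,11am,1pm) (12pm,11am,9am,11am,9am,1pm) (12pm,11am,9am,11am,10am,1pm) (1pm,11am,9am,10am,9am,12pm) (1pm,11am,9am,10am,9am,1pm) (1pm,11am,9am,10am,10am,12pm) (1pm,11am,9am,10am,10am,1pm) (1pm,11am,9am,10am,11am,12pm) (1pm,11am,9am,10am,11am,1pm) (1pm,11am,9am,11am,9am,12pm) (1pm,11am,9am,11am,9am,1pm) (1pm,11am,9am,11am,10am,12pm) (1pm,11am,9am,11am,10am,1pm) (1pm,11am,9am,12pm,9am,1pm) (1pm,11am,9am,12pm,10am,1pm) (1pm,11am,9am,12pm,11am,1pm) — 18.
Summing: 22 + 12 + 18 = 52.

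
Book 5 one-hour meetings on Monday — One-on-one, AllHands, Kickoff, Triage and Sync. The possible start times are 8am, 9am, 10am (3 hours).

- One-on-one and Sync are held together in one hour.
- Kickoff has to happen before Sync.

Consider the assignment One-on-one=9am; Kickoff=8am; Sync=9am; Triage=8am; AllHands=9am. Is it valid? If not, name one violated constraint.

Yes, all constraints hold

One-on-one and Sync are held together in one hour — holds.
Kickoff has to happen before Sync — holds.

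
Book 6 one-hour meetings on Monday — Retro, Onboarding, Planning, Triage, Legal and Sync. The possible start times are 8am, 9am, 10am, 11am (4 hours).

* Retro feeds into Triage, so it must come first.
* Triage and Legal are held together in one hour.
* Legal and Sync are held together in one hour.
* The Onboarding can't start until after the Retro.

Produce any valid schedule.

Onboarding=9am, Sync=9am, Retro=8am, Triage=9am, Planning=8am, Legal=9am

Checking: Retro(8am) before Onboarding(9am); Retro(8am) before Triage(9am); Triage = Legal = 9am; Legal = Sync = 9am.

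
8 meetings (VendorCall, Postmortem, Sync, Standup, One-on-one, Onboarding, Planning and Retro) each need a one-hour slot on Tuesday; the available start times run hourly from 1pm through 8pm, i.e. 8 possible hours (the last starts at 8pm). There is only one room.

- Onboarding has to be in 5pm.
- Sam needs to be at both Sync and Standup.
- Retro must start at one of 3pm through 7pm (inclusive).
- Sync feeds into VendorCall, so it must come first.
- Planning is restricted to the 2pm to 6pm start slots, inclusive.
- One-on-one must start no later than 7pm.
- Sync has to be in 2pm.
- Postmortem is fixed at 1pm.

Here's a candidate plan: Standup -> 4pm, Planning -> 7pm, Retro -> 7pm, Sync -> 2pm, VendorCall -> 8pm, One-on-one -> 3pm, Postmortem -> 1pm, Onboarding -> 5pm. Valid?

There is only one room — violated.
Planning is restricted to the 2pm to 6pm start slots, inclusive — violated.
Retro must start at one of 3pm through 7pm (inclusive) — holds.
Sam needs to be at both Sync and Standup — holds.
Postmortem is fixed at 1pm — holds.
Sync feeds into VendorCall, so it must come first — holds.
Onboarding has to be in 5pm — holds.
One-on-one must start no later than 7pm — holds.
Sync has to be in 2pm — holds.

Invalid. Planning is restricted to the 2pm to 6pm start slots, inclusive.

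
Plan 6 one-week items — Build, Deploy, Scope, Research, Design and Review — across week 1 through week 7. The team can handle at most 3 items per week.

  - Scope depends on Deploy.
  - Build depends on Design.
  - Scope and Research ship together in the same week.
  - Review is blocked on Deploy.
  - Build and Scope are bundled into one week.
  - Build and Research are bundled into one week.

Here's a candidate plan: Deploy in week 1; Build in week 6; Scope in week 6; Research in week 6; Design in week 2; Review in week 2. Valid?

Valid

Build and Scope are bundled into one week — holds.
Scope and Research ship together in the same week — holds.
Scope depends on Deploy — holds.
The team can handle at most 3 items per week — holds.
Build and Research are bundled into one week — holds.
Review is blocked on Deploy — holds.
Build depends on Design — holds.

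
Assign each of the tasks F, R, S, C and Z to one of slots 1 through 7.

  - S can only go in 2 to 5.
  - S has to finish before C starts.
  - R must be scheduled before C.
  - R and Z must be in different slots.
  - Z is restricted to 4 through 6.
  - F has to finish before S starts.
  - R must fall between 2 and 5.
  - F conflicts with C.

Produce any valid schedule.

R -> 2; C -> 3; Z -> 4; F -> 1; S -> 2

Checking: R(2) before C(3); F(1) before S(2); S(2) before C(3); F(1) != C(3); R(2) != Z(4); R=2 in [2,5]; Z=4 in [4,6]; S=2 in [2,5].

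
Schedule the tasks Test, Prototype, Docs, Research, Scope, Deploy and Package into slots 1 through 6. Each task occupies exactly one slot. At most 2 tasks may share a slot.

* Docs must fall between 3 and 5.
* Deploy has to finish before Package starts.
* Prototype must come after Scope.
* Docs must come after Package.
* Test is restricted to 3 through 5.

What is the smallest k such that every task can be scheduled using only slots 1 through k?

The precedence chain requires at least 3 distinct slots.
With at most 2 per slot and 7 tasks, at least 4 slots are needed.
4 works (last occupied slot: 4): for example Prototype in 2; Research in 4; Deploy in 1; Test in 3; Package in 2; Scope in 1; Docs in 3.

4 slots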